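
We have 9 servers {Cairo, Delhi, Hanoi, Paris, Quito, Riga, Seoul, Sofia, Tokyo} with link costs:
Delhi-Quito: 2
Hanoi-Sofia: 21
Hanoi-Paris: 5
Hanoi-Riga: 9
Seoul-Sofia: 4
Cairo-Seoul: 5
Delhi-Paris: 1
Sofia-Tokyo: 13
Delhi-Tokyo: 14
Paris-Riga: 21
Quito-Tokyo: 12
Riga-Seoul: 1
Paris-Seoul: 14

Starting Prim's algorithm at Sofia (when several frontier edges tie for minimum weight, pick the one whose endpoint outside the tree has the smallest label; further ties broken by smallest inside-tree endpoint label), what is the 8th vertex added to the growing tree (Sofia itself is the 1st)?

Quito

Prim's algorithm from Sofia:
Step 1: frontier [Seoul-Sofia 4, Sofia-Tokyo 13, Hanoi-Sofia 21] → take Seoul-Sofia (4); add Seoul.
Step 2: frontier [Riga-Seoul 1, Cairo-Seoul 5, Paris-Seoul 14, Sofia-Tokyo 13, Hanoi-Sofia 21] → take Riga-Seoul (1); add Riga.
Step 3: frontier [Hanoi-Riga 9, Paris-Riga 21, Cairo-Seoul 5, Paris-Seoul 14, Sofia-Tokyo 13, Hanoi-Sofia 21] → take Cairo-Seoul (5); add Cairo.
Step 4: frontier [Hanoi-Riga 9, Paris-Riga 21, Paris-Seoul 14, Sofia-Tokyo 13, Hanoi-Sofia 21] → take Hanoi-Riga (9); add Hanoi.
Step 5: frontier [Hanoi-Paris 5, Paris-Riga 21, Paris-Seoul 14, Sofia-Tokyo 13] → take Hanoi-Paris (5); add Paris.
Step 6: frontier [Delhi-Paris 1, Sofia-Tokyo 13] → take Delhi-Paris (1); add Delhi.
Step 7: frontier [Delhi-Quito 2, Delhi-Tokyo 14, Sofia-Tokyo 13] → take Delhi-Quito (2); add Quito.
Step 8: frontier [Delhi-Tokyo 14, Quito-Tokyo 12, Sofia-Tokyo 13] → take Quito-Tokyo (12); add Tokyo.
Vertex order: Sofia, Seoul, Riga, Cairo, Hanoi, Paris, Delhi, Quito, Tokyo. The 8th vertex is Quito.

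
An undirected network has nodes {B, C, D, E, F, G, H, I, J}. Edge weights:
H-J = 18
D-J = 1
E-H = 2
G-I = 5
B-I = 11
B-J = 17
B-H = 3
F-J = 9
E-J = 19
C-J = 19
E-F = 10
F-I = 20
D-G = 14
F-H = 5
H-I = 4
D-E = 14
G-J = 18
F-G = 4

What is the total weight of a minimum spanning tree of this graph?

47

Kruskal's algorithm — process edges by increasing weight (ties by edge label):
D-J (1): add — endpoints in different components.
E-H (2): add — endpoints in different components.
B-H (3): add — endpoints in different components.
F-G (4): add — endpoints in different components.
H-I (4): add — endpoints in different components.
F-H (5): add — endpoints in different components.
G-I (5): skip — G and I already connected.
F-J (9): add — endpoints in different components.
E-F (10): skip — E and F already connected.
B-I (11): skip — B and I already connected.
D-E (14): skip — D and E already connected.
D-G (14): skip — D and G already connected.
B-J (17): skip — B and J already connected.
G-J (18): skip — G and J already connected.
H-J (18): skip — H and J already connected.
C-J (19): add — endpoints in different components.
MST edges: D-J, E-H, B-H, F-G, H-I, F-H, F-J, C-J; total weight 1+2+3+4+4+5+9+19 = 47.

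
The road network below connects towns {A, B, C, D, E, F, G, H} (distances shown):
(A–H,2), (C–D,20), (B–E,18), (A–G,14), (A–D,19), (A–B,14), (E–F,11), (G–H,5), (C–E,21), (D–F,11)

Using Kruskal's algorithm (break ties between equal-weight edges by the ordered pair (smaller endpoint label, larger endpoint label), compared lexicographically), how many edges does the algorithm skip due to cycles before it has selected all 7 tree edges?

Kruskal: consider edges lightest-first.
A–H (2): add — endpoints in different components.
G–H (5): add — endpoints in different components.
D–F (11): add — endpoints in different components.
E–F (11): add — endpoints in different components.
A–B (14): add — endpoints in different components.
A–G (14): skip — A and G already connected.
B–E (18): add — endpoints in different components.
A–D (19): skip — A and D already connected.
C–D (20): add — endpoints in different components.
Edges rejected before the tree was complete: 2.

2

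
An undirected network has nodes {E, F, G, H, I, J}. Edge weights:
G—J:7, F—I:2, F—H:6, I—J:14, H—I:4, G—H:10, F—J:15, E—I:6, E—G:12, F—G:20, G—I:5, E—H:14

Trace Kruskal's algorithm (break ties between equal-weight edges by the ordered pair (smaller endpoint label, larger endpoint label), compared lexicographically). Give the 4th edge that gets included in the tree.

E-I

Kruskal's algorithm — process edges by increasing weight (ties by edge label):
F—I (2): add. Components now {E} {F,I} {G} {H} {J}
H—I (4): add. Components now {E} {F,H,I} {G} {J}
G—I (5): add. Components now {E} {F,G,H,I} {J}
E—I (6): add. Components now {E,F,G,H,I} {J}
F—H (6): skip — F and H already connected.
G—J (7): add. Components now {E,F,G,H,I,J}
The 4th edge added is E—I.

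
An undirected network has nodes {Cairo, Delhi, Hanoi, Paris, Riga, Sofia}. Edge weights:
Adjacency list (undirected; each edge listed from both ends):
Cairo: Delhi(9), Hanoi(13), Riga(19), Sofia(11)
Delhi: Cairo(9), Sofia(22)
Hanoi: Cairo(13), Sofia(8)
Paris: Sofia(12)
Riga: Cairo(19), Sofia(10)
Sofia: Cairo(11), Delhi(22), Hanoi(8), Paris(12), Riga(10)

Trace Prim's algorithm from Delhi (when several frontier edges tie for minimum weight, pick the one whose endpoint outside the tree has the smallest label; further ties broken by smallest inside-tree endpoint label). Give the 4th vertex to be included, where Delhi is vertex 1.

Hanoi

Prim, starting at Delhi.
Step 1: cheapest edge leaving the tree is Cairo–Delhi (9); add Cairo.
Step 2: cheapest edge leaving the tree is Cairo–Sofia (11); add Sofia.
Step 3: cheapest edge leaving the tree is Hanoi–Sofia (8); add Hanoi.
Step 4: cheapest edge leaving the tree is Riga–Sofia (10); add Riga.
Step 5: cheapest edge leaving the tree is Paris–Sofia (12); add Paris.
Vertex order: Delhi, Cairo, Sofia, Hanoi, Riga, Paris. The 4th vertex is Hanoi.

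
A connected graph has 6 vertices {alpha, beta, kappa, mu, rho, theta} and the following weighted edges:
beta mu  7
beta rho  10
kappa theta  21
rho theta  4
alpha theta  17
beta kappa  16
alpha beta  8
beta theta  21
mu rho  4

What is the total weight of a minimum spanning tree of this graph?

Prim's algorithm from theta:
Step 1: cheapest edge leaving the tree is rho theta (4); add rho.
Step 2: cheapest edge leaving the tree is mu rho (4); add mu.
Step 3: cheapest edge leaving the tree is beta mu (7); add beta.
Step 4: cheapest edge leaving the tree is alpha beta (8); add alpha.
Step 5: cheapest edge leaving the tree is beta kappa (16); add kappa.
MST edges: rho theta, mu rho, beta mu, alpha beta, beta kappa; total weight 4+4+7+8+16 = 39.

39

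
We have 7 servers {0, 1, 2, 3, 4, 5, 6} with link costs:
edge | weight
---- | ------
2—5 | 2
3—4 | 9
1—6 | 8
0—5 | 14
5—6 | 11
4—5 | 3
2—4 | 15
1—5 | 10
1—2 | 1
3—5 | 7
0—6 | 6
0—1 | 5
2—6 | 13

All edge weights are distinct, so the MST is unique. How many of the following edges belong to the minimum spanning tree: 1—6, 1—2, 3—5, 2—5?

Kruskal's algorithm — process edges by increasing weight (ties by edge label):
1—2 (1): add — endpoints in different components.
2—5 (2): add — endpoints in different components.
4—5 (3): add — endpoints in different components.
0—1 (5): add — endpoints in different components.
0—6 (6): add — endpoints in different components.
3—5 (7): add — endpoints in different components.
MST edge set: {1—2, 2—5, 4—5, 0—1, 0—6, 3—5}.
Of the listed edges, {1—2, 3—5, 2—5} are in the MST → 3.

3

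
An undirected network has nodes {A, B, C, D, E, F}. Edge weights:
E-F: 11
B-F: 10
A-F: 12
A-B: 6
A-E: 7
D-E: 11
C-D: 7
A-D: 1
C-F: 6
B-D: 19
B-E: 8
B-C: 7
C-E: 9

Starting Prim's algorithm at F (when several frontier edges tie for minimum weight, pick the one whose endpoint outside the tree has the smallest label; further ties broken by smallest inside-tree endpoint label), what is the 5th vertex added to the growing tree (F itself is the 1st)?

Prim's algorithm from F:
Step 1: frontier [C-F 6, B-F 10, E-F 11, A-F 12] → take C-F (6); add C.
Step 2: frontier [B-C 7, C-D 7, C-E 9, B-F 10, E-F 11, A-F 12] → take B-C (7); add B.
Step 3: frontier [A-B 6, B-E 8, B-D 19, C-D 7, C-E 9, E-F 11, A-F 12] → take A-B (6); add A.
Step 4: frontier [A-D 1, A-E 7, B-E 8, B-D 19, C-D 7, C-E 9, E-F 11] → take A-D (1); add D.
Step 5: frontier [A-E 7, B-E 8, C-E 9, D-E 11, E-F 11] → take A-E (7); add E.
Vertex order: F, C, B, A, D, E. The 5th vertex is D.

D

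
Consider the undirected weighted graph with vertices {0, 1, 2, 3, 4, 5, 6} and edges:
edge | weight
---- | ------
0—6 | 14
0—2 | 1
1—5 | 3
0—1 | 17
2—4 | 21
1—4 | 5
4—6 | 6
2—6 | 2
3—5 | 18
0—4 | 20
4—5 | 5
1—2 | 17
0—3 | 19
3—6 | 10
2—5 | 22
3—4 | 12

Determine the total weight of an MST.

Prim's algorithm from 6:
Step 1: cheapest edge leaving the tree is 2—6 (2); add 2.
Step 2: cheapest edge leaving the tree is 0—2 (1); add 0.
Step 3: cheapest edge leaving the tree is 4—6 (6); add 4.
Step 4: cheapest edge leaving the tree is 1—4 (5); add 1.
Step 5: cheapest edge leaving the tree is 1—5 (3); add 5.
Step 6: cheapest edge leaving the tree is 3—6 (10); add 3.
MST edges: 2—6, 0—2, 4—6, 1—4, 1—5, 3—6; total weight 2+1+6+5+3+10 = 27.

27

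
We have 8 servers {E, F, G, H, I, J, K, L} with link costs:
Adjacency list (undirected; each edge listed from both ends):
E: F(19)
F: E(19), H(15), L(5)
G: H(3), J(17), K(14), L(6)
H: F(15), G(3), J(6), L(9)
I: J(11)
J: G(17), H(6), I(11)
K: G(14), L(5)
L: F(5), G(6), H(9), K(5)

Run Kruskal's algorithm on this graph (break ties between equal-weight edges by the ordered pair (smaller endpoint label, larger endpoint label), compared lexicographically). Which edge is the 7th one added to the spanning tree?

Kruskal's algorithm — process edges by increasing weight (ties by edge label):
G H (3): add — endpoints in different components.
F L (5): add — endpoints in different components.
K L (5): add — endpoints in different components.
G L (6): add — endpoints in different components.
H J (6): add — endpoints in different components.
H L (9): skip — H and L already connected.
I J (11): add — endpoints in different components.
G K (14): skip — G and K already connected.
F H (15): skip — F and H already connected.
G J (17): skip — G and J already connected.
E F (19): add — endpoints in different components.
The 7th edge added is E F.

E-F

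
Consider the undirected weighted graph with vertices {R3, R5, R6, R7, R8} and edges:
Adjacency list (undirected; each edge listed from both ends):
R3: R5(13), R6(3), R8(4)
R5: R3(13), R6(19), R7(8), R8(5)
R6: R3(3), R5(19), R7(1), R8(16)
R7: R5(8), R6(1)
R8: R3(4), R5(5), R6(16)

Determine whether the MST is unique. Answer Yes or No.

Kruskal: consider edges lightest-first.
R6–R7 (1): add. Components now {R6,R7} {R3} {R8} {R5}
R3–R6 (3): add. Components now {R3,R6,R7} {R8} {R5}
R3–R8 (4): add. Components now {R3,R6,R7,R8} {R5}
R5–R8 (5): add. Components now {R3,R5,R6,R7,R8}
Every non-tree edge has weight strictly greater than the heaviest edge on the tree path between its endpoints, so the MST is unique.

Yes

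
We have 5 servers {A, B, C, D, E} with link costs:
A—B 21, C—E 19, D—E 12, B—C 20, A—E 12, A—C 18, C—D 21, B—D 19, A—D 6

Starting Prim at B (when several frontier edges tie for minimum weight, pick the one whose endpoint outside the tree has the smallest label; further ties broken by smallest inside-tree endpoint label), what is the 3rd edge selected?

A-E

Grow the tree from B using Prim:
Step 1: cheapest edge leaving the tree is B—D (19); add D.
Step 2: cheapest edge leaving the tree is A—D (6); add A.
Step 3: cheapest edge leaving the tree is A—E (12); add E.
Step 4: cheapest edge leaving the tree is A—C (18); add C.
The 3rd edge added is A—E.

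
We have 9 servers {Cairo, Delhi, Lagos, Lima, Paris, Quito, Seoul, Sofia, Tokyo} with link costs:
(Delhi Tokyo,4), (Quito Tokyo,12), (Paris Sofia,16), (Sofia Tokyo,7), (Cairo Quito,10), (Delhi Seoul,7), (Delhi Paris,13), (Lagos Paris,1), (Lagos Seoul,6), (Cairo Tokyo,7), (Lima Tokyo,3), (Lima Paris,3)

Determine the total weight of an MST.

Grow the tree from Quito using Prim:
Step 1: frontier [Cairo Quito 10, Quito Tokyo 12] → take Cairo Quito (10); add Cairo.
Step 2: frontier [Cairo Tokyo 7, Quito Tokyo 12] → take Cairo Tokyo (7); add Tokyo.
Step 3: frontier [Lima Tokyo 3, Delhi Tokyo 4, Sofia Tokyo 7] → take Lima Tokyo (3); add Lima.
Step 4: frontier [Lima Paris 3, Delhi Tokyo 4, Sofia Tokyo 7] → take Lima Paris (3); add Paris.
Step 5: frontier [Lagos Paris 1, Delhi Paris 13, Paris Sofia 16, Delhi Tokyo 4, Sofia Tokyo 7] → take Lagos Paris (1); add Lagos.
Step 6: frontier [Lagos Seoul 6, Delhi Paris 13, Paris Sofia 16, Delhi Tokyo 4, Sofia Tokyo 7] → take Delhi Tokyo (4); add Delhi.
Step 7: frontier [Delhi Seoul 7, Lagos Seoul 6, Paris Sofia 16, Sofia Tokyo 7] → take Lagos Seoul (6); add Seoul.
Step 8: frontier [Paris Sofia 16, Sofia Tokyo 7] → take Sofia Tokyo (7); add Sofia.
MST edges: Cairo Quito, Cairo Tokyo, Lima Tokyo, Lima Paris, Lagos Paris, Delhi Tokyo, Lagos Seoul, Sofia Tokyo; total weight 10+7+3+3+1+4+6+7 = 41.

41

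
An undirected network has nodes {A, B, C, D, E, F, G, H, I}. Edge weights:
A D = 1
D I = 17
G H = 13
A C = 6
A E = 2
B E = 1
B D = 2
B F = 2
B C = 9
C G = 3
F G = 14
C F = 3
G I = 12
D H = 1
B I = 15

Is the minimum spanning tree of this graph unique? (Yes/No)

No

Kruskal: consider edges lightest-first.
A D (1): add — endpoints in different components.
B E (1): add — endpoints in different components.
D H (1): add — endpoints in different components.
A E (2): add — endpoints in different components.
B D (2): skip — B and D already connected.
B F (2): add — endpoints in different components.
C F (3): add — endpoints in different components.
C G (3): add — endpoints in different components.
A C (6): skip — A and C already connected.
B C (9): skip — B and C already connected.
G I (12): add — endpoints in different components.
Non-tree edge B D has weight 2, equal to the heaviest edge on its tree cycle — swapping gives another MST of the same weight. Not unique.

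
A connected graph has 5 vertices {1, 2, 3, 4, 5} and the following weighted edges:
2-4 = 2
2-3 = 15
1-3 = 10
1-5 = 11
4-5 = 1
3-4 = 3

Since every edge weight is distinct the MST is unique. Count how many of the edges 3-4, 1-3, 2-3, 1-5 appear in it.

Kruskal: consider edges lightest-first.
4-5 (1): add — endpoints in different components.
2-4 (2): add — endpoints in different components.
3-4 (3): add — endpoints in different components.
1-3 (10): add — endpoints in different components.
MST edge set: {4-5, 2-4, 3-4, 1-3}.
Of the listed edges, {3-4, 1-3} are in the MST → 2.

2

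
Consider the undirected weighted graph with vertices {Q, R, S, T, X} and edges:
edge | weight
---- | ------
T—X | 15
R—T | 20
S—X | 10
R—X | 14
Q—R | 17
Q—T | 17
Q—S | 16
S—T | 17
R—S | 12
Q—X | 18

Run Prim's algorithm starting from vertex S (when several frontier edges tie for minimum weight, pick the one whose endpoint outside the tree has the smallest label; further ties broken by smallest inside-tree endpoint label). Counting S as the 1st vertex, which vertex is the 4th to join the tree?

Grow the tree from S using Prim:
Step 1: cheapest edge leaving the tree is S—X (10); add X.
Step 2: cheapest edge leaving the tree is R—S (12); add R.
Step 3: cheapest edge leaving the tree is T—X (15); add T.
Step 4: cheapest edge leaving the tree is Q—S (16); add Q.
Vertex order: S, X, R, T, Q. The 4th vertex is T.

T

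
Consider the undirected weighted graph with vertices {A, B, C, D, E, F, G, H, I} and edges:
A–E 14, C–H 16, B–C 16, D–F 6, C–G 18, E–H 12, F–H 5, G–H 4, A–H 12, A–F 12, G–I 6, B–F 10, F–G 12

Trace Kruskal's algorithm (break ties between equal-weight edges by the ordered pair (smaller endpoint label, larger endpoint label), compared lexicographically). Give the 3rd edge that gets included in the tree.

D-F

Sort edges by weight, then run Kruskal:
G–H (4): add — endpoints in different components.
F–H (5): add — endpoints in different components.
D–F (6): add — endpoints in different components.
G–I (6): add — endpoints in different components.
B–F (10): add — endpoints in different components.
A–F (12): add — endpoints in different components.
A–H (12): skip — A and H already connected.
E–H (12): add — endpoints in different components.
F–G (12): skip — F and G already connected.
A–E (14): skip — A and E already connected.
B–C (16): add — endpoints in different components.
The 3rd edge added is D–F.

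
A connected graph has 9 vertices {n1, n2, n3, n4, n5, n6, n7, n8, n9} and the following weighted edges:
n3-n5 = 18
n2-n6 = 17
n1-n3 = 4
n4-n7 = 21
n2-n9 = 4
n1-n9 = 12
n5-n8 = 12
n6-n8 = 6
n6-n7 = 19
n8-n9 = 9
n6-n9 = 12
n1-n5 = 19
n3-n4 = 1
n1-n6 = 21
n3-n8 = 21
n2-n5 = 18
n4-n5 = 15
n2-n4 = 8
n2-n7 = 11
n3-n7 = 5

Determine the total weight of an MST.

49

Prim, starting at n7.
Step 1: cheapest edge leaving the tree is n3-n7 (5); add n3.
Step 2: cheapest edge leaving the tree is n3-n4 (1); add n4.
Step 3: cheapest edge leaving the tree is n1-n3 (4); add n1.
Step 4: cheapest edge leaving the tree is n2-n4 (8); add n2.
Step 5: cheapest edge leaving the tree is n2-n9 (4); add n9.
Step 6: cheapest edge leaving the tree is n8-n9 (9); add n8.
Step 7: cheapest edge leaving the tree is n6-n8 (6); add n6.
Step 8: cheapest edge leaving the tree is n5-n8 (12); add n5.
MST edges: n3-n7, n3-n4, n1-n3, n2-n4, n2-n9, n8-n9, n6-n8, n5-n8; total weight 5+1+4+8+4+9+6+12 = 49.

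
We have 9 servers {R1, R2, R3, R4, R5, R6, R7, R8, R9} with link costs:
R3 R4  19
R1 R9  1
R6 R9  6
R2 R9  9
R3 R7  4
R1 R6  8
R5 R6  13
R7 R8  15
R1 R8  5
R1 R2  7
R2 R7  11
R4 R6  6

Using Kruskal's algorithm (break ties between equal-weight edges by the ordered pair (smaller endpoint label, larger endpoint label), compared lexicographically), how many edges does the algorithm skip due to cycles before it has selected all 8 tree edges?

Sort edges by weight, then run Kruskal:
R1 R9 (1): add — endpoints in different components.
R3 R7 (4): add — endpoints in different components.
R1 R8 (5): add — endpoints in different components.
R4 R6 (6): add — endpoints in different components.
R6 R9 (6): add — endpoints in different components.
R1 R2 (7): add — endpoints in different components.
R1 R6 (8): skip — R1 and R6 already connected.
R2 R9 (9): skip — R2 and R9 already connected.
R2 R7 (11): add — endpoints in different components.
R5 R6 (13): add — endpoints in different components.
Edges rejected before the tree was complete: 2.

2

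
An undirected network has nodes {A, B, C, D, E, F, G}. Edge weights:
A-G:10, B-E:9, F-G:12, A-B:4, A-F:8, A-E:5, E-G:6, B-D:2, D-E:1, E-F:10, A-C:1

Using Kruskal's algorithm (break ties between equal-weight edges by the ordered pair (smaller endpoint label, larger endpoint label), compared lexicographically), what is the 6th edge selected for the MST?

A-F

Kruskal's algorithm — process edges by increasing weight (ties by edge label):
A-C (1): add — endpoints in different components.
D-E (1): add — endpoints in different components.
B-D (2): add — endpoints in different components.
A-B (4): add — endpoints in different components.
A-E (5): skip — A and E already connected.
E-G (6): add — endpoints in different components.
A-F (8): add — endpoints in different components.
The 6th edge added is A-F.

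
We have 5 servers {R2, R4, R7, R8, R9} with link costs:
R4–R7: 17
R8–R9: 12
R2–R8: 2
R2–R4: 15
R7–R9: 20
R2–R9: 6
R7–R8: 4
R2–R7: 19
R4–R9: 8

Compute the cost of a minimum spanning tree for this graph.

20

Kruskal's algorithm — process edges by increasing weight (ties by edge label):
R2–R8 (2): add. Components now {R9} {R4} {R2,R8} {R7}
R7–R8 (4): add. Components now {R9} {R4} {R2,R7,R8}
R2–R9 (6): add. Components now {R2,R7,R8,R9} {R4}
R4–R9 (8): add. Components now {R2,R4,R7,R8,R9}
MST edges: R2–R8, R7–R8, R2–R9, R4–R9; total weight 2+4+6+8 = 20.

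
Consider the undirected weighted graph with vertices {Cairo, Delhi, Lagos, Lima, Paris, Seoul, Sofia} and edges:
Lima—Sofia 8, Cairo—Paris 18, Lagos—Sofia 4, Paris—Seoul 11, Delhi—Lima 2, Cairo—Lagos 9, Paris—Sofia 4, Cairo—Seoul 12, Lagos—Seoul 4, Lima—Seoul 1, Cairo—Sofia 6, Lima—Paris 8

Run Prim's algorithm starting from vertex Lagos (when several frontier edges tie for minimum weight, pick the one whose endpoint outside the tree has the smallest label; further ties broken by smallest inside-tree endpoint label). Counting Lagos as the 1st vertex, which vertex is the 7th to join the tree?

Cairo

Prim, starting at Lagos.
Step 1: cheapest edge leaving the tree is Lagos—Seoul (4); add Seoul.
Step 2: cheapest edge leaving the tree is Lima—Seoul (1); add Lima.
Step 3: cheapest edge leaving the tree is Delhi—Lima (2); add Delhi.
Step 4: cheapest edge leaving the tree is Lagos—Sofia (4); add Sofia.
Step 5: cheapest edge leaving the tree is Paris—Sofia (4); add Paris.
Step 6: cheapest edge leaving the tree is Cairo—Sofia (6); add Cairo.
Vertex order: Lagos, Seoul, Lima, Delhi, Sofia, Paris, Cairo. The 7th vertex is Cairo.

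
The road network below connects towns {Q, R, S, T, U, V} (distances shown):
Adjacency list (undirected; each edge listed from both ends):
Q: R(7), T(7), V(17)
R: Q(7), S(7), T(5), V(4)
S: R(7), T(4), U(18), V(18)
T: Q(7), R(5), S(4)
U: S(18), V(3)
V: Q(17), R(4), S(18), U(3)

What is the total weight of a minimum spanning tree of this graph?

23

Sort edges by weight, then run Kruskal:
U–V (3): add. Components now {R} {U,V} {S} {T} {Q}
R–V (4): add. Components now {R,U,V} {S} {T} {Q}
S–T (4): add. Components now {R,U,V} {S,T} {Q}
R–T (5): add. Components now {R,S,T,U,V} {Q}
Q–R (7): add. Components now {Q,R,S,T,U,V}
MST edges: U–V, R–V, S–T, R–T, Q–R; total weight 3+4+4+5+7 = 23.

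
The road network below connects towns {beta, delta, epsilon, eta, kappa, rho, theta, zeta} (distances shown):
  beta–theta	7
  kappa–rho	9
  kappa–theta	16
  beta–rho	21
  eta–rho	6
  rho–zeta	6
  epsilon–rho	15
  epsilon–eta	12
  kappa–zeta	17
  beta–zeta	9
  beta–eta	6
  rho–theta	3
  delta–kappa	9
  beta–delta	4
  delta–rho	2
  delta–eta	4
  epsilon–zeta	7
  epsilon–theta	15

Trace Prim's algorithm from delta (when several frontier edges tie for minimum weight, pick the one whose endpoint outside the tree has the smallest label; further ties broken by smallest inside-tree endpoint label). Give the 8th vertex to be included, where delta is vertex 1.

kappa

Prim's algorithm from delta:
Step 1: cheapest edge leaving the tree is delta–rho (2); add rho.
Step 2: cheapest edge leaving the tree is rho–theta (3); add theta.
Step 3: cheapest edge leaving the tree is beta–delta (4); add beta.
Step 4: cheapest edge leaving the tree is delta–eta (4); add eta.
Step 5: cheapest edge leaving the tree is rho–zeta (6); add zeta.
Step 6: cheapest edge leaving the tree is epsilon–zeta (7); add epsilon.
Step 7: cheapest edge leaving the tree is delta–kappa (9); add kappa.
Vertex order: delta, rho, theta, beta, eta, zeta, epsilon, kappa. The 8th vertex is kappa.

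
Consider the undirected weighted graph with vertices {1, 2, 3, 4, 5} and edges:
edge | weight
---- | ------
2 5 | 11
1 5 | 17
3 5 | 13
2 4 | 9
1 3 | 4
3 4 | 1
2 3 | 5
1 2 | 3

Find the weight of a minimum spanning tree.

Prim, starting at 1.
Step 1: cheapest edge leaving the tree is 1 2 (3); add 2.
Step 2: cheapest edge leaving the tree is 1 3 (4); add 3.
Step 3: cheapest edge leaving the tree is 3 4 (1); add 4.
Step 4: cheapest edge leaving the tree is 2 5 (11); add 5.
MST edges: 1 2, 1 3, 3 4, 2 5; total weight 3+4+1+11 = 19.

19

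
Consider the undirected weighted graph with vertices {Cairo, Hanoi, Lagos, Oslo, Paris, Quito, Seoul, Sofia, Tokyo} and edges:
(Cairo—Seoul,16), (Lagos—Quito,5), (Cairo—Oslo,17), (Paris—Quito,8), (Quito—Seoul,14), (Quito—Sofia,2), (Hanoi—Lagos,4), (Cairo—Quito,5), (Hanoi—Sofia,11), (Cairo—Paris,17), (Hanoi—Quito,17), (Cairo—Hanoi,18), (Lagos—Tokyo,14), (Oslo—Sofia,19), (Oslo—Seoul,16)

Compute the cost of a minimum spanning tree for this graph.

68

Prim, starting at Paris.
Step 1: cheapest edge leaving the tree is Paris—Quito (8); add Quito.
Step 2: cheapest edge leaving the tree is Quito—Sofia (2); add Sofia.
Step 3: cheapest edge leaving the tree is Cairo—Quito (5); add Cairo.
Step 4: cheapest edge leaving the tree is Lagos—Quito (5); add Lagos.
Step 5: cheapest edge leaving the tree is Hanoi—Lagos (4); add Hanoi.
Step 6: cheapest edge leaving the tree is Quito—Seoul (14); add Seoul.
Step 7: cheapest edge leaving the tree is Lagos—Tokyo (14); add Tokyo.
Step 8: cheapest edge leaving the tree is Oslo—Seoul (16); add Oslo.
MST edges: Paris—Quito, Quito—Sofia, Cairo—Quito, Lagos—Quito, Hanoi—Lagos, Quito—Seoul, Lagos—Tokyo, Oslo—Seoul; total weight 8+2+5+5+4+14+14+16 = 68.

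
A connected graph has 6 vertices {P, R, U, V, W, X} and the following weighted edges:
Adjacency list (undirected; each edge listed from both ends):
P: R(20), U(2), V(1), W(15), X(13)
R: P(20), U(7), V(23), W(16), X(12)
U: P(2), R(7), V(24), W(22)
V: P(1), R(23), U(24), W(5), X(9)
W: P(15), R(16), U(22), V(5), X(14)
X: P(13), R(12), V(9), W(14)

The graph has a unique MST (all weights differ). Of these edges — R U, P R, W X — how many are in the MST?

Kruskal: consider edges lightest-first.
P V (1): add. Components now {U} {R} {P,V} {X} {W}
P U (2): add. Components now {P,U,V} {R} {X} {W}
V W (5): add. Components now {P,U,V,W} {R} {X}
R U (7): add. Components now {P,R,U,V,W} {X}
V X (9): add. Components now {P,R,U,V,W,X}
MST edge set: {P V, P U, V W, R U, V X}.
Of the listed edges, {R U} are in the MST → 1.

1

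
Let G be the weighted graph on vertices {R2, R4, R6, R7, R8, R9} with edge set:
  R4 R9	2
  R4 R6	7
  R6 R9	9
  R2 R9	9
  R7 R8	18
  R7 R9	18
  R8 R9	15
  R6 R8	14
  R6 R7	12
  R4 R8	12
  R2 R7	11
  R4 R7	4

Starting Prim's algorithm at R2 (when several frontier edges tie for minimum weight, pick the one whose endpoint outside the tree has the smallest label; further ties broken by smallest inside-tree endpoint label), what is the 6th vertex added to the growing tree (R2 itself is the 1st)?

Prim's algorithm from R2:
Step 1: frontier [R2 R9 9, R2 R7 11] → take R2 R9 (9); add R9.
Step 2: frontier [R2 R7 11, R4 R9 2, R6 R9 9, R8 R9 15, R7 R9 18] → take R4 R9 (2); add R4.
Step 3: frontier [R2 R7 11, R4 R7 4, R4 R6 7, R4 R8 12, R6 R9 9, R8 R9 15, R7 R9 18] → take R4 R7 (4); add R7.
Step 4: frontier [R4 R6 7, R4 R8 12, R6 R7 12, R7 R8 18, R6 R9 9, R8 R9 15] → take R4 R6 (7); add R6.
Step 5: frontier [R4 R8 12, R6 R8 14, R7 R8 18, R8 R9 15] → take R4 R8 (12); add R8.
Vertex order: R2, R9, R4, R7, R6, R8. The 6th vertex is R8.

R8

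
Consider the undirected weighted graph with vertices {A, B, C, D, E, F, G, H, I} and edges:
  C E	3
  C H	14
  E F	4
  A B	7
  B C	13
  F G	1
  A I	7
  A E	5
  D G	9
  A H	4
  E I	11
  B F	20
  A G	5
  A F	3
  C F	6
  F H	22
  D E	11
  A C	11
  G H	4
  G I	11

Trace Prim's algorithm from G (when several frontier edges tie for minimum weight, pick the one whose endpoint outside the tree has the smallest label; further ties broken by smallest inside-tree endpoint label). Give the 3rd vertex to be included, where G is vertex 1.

A

Prim, starting at G.
Step 1: cheapest edge leaving the tree is F G (1); add F.
Step 2: cheapest edge leaving the tree is A F (3); add A.
Step 3: cheapest edge leaving the tree is E F (4); add E.
Step 4: cheapest edge leaving the tree is C E (3); add C.
Step 5: cheapest edge leaving the tree is A H (4); add H.
Step 6: cheapest edge leaving the tree is A B (7); add B.
Step 7: cheapest edge leaving the tree is A I (7); add I.
Step 8: cheapest edge leaving the tree is D G (9); add D.
Vertex order: G, F, A, E, C, H, B, I, D. The 3rd vertex is A.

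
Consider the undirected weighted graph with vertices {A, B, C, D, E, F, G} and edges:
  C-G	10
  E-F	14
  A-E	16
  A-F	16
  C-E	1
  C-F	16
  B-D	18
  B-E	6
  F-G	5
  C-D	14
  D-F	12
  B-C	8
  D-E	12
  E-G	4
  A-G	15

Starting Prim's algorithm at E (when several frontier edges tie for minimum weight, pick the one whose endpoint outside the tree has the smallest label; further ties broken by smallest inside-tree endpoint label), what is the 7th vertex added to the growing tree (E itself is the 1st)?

A

Prim, starting at E.
Step 1: cheapest edge leaving the tree is C-E (1); add C.
Step 2: cheapest edge leaving the tree is E-G (4); add G.
Step 3: cheapest edge leaving the tree is F-G (5); add F.
Step 4: cheapest edge leaving the tree is B-E (6); add B.
Step 5: cheapest edge leaving the tree is D-E (12); add D.
Step 6: cheapest edge leaving the tree is A-G (15); add A.
Vertex order: E, C, G, F, B, D, A. The 7th vertex is A.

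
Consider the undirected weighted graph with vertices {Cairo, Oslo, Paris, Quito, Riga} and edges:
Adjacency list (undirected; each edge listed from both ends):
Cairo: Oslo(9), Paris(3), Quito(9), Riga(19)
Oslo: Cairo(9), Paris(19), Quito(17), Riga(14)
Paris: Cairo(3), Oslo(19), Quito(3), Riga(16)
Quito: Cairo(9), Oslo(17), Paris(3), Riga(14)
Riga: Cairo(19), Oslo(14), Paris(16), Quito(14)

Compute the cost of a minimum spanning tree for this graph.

Kruskal's algorithm — process edges by increasing weight (ties by edge label):
Cairo-Paris (3): add. Components now {Quito} {Oslo} {Cairo,Paris} {Riga}
Paris-Quito (3): add. Components now {Cairo,Paris,Quito} {Oslo} {Riga}
Cairo-Oslo (9): add. Components now {Cairo,Oslo,Paris,Quito} {Riga}
Cairo-Quito (9): skip — Quito and Cairo already connected.
Oslo-Riga (14): add. Components now {Cairo,Oslo,Paris,Quito,Riga}
MST edges: Cairo-Paris, Paris-Quito, Cairo-Oslo, Oslo-Riga; total weight 3+3+9+14 = 29.

29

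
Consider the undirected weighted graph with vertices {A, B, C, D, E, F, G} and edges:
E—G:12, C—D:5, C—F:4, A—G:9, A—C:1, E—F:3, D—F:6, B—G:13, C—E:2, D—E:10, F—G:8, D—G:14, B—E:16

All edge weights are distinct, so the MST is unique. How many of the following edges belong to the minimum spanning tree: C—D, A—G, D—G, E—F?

Kruskal: consider edges lightest-first.
A—C (1): add. Components now {A,C} {B} {D} {E} {F} {G}
C—E (2): add. Components now {A,C,E} {B} {D} {F} {G}
E—F (3): add. Components now {A,C,E,F} {B} {D} {G}
C—F (4): skip — C and F already connected.
C—D (5): add. Components now {A,C,D,E,F} {B} {G}
D—F (6): skip — D and F already connected.
F—G (8): add. Components now {A,C,D,E,F,G} {B}
A—G (9): skip — A and G already connected.
D—E (10): skip — D and E already connected.
E—G (12): skip — E and G already connected.
B—G (13): add. Components now {A,B,C,D,E,F,G}
MST edge set: {A—C, C—E, E—F, C—D, F—G, B—G}.
Of the listed edges, {C—D, E—F} are in the MST → 2.

2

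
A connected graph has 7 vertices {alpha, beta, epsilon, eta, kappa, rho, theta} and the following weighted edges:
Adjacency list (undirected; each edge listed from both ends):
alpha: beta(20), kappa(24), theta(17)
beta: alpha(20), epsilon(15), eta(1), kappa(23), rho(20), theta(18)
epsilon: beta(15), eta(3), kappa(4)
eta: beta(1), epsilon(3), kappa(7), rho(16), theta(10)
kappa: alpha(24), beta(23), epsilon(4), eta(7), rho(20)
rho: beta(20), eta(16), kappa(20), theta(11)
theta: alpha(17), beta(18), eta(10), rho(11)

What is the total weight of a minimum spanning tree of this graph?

46

Prim's algorithm from alpha:
Step 1: cheapest edge leaving the tree is alpha theta (17); add theta.
Step 2: cheapest edge leaving the tree is eta theta (10); add eta.
Step 3: cheapest edge leaving the tree is beta eta (1); add beta.
Step 4: cheapest edge leaving the tree is epsilon eta (3); add epsilon.
Step 5: cheapest edge leaving the tree is epsilon kappa (4); add kappa.
Step 6: cheapest edge leaving the tree is rho theta (11); add rho.
MST edges: alpha theta, eta theta, beta eta, epsilon eta, epsilon kappa, rho theta; total weight 17+10+1+3+4+11 = 46.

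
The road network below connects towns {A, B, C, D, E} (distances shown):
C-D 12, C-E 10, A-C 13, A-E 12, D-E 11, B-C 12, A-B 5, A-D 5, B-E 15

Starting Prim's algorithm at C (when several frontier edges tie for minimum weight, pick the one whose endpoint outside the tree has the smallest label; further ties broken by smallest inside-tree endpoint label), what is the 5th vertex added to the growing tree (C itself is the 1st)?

B

Prim's algorithm from C:
Step 1: frontier [C-E 10, B-C 12, C-D 12, A-C 13] → take C-E (10); add E.
Step 2: frontier [B-C 12, C-D 12, A-C 13, D-E 11, A-E 12, B-E 15] → take D-E (11); add D.
Step 3: frontier [B-C 12, A-C 13, A-D 5, A-E 12, B-E 15] → take A-D (5); add A.
Step 4: frontier [A-B 5, B-C 12, B-E 15] → take A-B (5); add B.
Vertex order: C, E, D, A, B. The 5th vertex is B.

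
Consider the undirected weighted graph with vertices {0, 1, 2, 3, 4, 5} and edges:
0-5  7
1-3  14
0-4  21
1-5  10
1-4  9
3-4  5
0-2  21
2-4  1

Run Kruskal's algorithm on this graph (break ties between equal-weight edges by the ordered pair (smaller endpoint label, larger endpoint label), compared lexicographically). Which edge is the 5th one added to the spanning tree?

Kruskal: consider edges lightest-first.
2-4 (1): add — endpoints in different components.
3-4 (5): add — endpoints in different components.
0-5 (7): add — endpoints in different components.
1-4 (9): add — endpoints in different components.
1-5 (10): add — endpoints in different components.
The 5th edge added is 1-5.

1-5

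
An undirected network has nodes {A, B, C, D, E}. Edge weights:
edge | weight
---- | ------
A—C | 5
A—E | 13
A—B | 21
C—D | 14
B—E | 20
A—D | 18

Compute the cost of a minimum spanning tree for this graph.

Grow the tree from A using Prim:
Step 1: frontier [A—C 5, A—E 13, A—D 18, A—B 21] → take A—C (5); add C.
Step 2: frontier [A—E 13, A—D 18, A—B 21, C—D 14] → take A—E (13); add E.
Step 3: frontier [A—D 18, A—B 21, C—D 14, B—E 20] → take C—D (14); add D.
Step 4: frontier [A—B 21, B—E 20] → take B—E (20); add B.
MST edges: A—C, A—E, C—D, B—E; total weight 5+13+14+20 = 52.

52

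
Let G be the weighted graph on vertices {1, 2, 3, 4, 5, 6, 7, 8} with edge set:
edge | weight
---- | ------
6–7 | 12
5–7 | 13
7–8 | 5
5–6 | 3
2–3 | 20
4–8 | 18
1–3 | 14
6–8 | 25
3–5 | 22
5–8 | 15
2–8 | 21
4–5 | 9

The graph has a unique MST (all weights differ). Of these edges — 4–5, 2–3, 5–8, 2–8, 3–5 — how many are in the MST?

Kruskal's algorithm — process edges by increasing weight (ties by edge label):
5–6 (3): add — endpoints in different components.
7–8 (5): add — endpoints in different components.
4–5 (9): add — endpoints in different components.
6–7 (12): add — endpoints in different components.
5–7 (13): skip — 5 and 7 already connected.
1–3 (14): add — endpoints in different components.
5–8 (15): skip — 5 and 8 already connected.
4–8 (18): skip — 4 and 8 already connected.
2–3 (20): add — endpoints in different components.
2–8 (21): add — endpoints in different components.
MST edge set: {5–6, 7–8, 4–5, 6–7, 1–3, 2–3, 2–8}.
Of the listed edges, {4–5, 2–3, 2–8} are in the MST → 3.

3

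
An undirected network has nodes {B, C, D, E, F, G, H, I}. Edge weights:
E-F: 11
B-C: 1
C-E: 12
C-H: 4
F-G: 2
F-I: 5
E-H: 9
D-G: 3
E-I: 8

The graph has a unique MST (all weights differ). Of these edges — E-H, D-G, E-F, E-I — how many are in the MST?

3

Sort edges by weight, then run Kruskal:
B-C (1): add — endpoints in different components.
F-G (2): add — endpoints in different components.
D-G (3): add — endpoints in different components.
C-H (4): add — endpoints in different components.
F-I (5): add — endpoints in different components.
E-I (8): add — endpoints in different components.
E-H (9): add — endpoints in different components.
MST edge set: {B-C, F-G, D-G, C-H, F-I, E-I, E-H}.
Of the listed edges, {E-H, D-G, E-I} are in the MST → 3.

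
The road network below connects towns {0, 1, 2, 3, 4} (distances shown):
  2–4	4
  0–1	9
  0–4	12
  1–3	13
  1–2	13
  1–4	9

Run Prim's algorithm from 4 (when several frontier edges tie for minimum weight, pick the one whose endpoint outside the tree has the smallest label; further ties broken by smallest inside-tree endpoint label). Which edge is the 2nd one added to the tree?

Prim, starting at 4.
Step 1: cheapest edge leaving the tree is 2–4 (4); add 2.
Step 2: cheapest edge leaving the tree is 1–4 (9); add 1.
Step 3: cheapest edge leaving the tree is 0–1 (9); add 0.
Step 4: cheapest edge leaving the tree is 1–3 (13); add 3.
The 2nd edge added is 1–4.

1-4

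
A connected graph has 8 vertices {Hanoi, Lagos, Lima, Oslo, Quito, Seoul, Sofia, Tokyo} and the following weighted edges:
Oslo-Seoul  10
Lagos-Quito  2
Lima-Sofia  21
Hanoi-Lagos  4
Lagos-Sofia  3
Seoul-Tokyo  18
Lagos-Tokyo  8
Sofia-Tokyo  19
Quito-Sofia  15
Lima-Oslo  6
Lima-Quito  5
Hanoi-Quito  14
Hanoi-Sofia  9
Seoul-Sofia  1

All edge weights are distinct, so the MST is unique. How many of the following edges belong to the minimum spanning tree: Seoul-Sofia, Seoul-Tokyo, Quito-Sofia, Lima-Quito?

2

Sort edges by weight, then run Kruskal:
Seoul-Sofia (1): add — endpoints in different components.
Lagos-Quito (2): add — endpoints in different components.
Lagos-Sofia (3): add — endpoints in different components.
Hanoi-Lagos (4): add — endpoints in different components.
Lima-Quito (5): add — endpoints in different components.
Lima-Oslo (6): add — endpoints in different components.
Lagos-Tokyo (8): add — endpoints in different components.
MST edge set: {Seoul-Sofia, Lagos-Quito, Lagos-Sofia, Hanoi-Lagos, Lima-Quito, Lima-Oslo, Lagos-Tokyo}.
Of the listed edges, {Seoul-Sofia, Lima-Quito} are in the MST → 2.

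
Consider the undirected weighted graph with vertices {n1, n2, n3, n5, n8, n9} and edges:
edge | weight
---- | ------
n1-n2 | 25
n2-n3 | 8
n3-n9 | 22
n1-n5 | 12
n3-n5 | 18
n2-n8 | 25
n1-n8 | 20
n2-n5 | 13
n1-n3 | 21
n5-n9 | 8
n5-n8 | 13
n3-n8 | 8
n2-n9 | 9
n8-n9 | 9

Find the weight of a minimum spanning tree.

45

Prim's algorithm from n1:
Step 1: frontier [n1-n5 12, n1-n8 20, n1-n3 21, n1-n2 25] → take n1-n5 (12); add n5.
Step 2: frontier [n1-n8 20, n1-n3 21, n1-n2 25, n5-n9 8, n2-n5 13, n5-n8 13, n3-n5 18] → take n5-n9 (8); add n9.
Step 3: frontier [n1-n8 20, n1-n3 21, n1-n2 25, n2-n5 13, n5-n8 13, n3-n5 18, n2-n9 9, n8-n9 9, n3-n9 22] → take n2-n9 (9); add n2.
Step 4: frontier [n1-n8 20, n1-n3 21, n2-n3 8, n2-n8 25, n5-n8 13, n3-n5 18, n8-n9 9, n3-n9 22] → take n2-n3 (8); add n3.
Step 5: frontier [n1-n8 20, n2-n8 25, n3-n8 8, n5-n8 13, n8-n9 9] → take n3-n8 (8); add n8.
MST edges: n1-n5, n5-n9, n2-n9, n2-n3, n3-n8; total weight 12+8+9+8+8 = 45.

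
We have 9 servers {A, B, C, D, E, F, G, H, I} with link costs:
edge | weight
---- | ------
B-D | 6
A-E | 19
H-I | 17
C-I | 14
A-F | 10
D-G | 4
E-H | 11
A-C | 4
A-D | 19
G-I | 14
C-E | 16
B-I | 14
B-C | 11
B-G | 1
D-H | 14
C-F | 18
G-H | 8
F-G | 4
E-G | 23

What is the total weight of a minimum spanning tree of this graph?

56

Prim, starting at A.
Step 1: cheapest edge leaving the tree is A-C (4); add C.
Step 2: cheapest edge leaving the tree is A-F (10); add F.
Step 3: cheapest edge leaving the tree is F-G (4); add G.
Step 4: cheapest edge leaving the tree is B-G (1); add B.
Step 5: cheapest edge leaving the tree is D-G (4); add D.
Step 6: cheapest edge leaving the tree is G-H (8); add H.
Step 7: cheapest edge leaving the tree is E-H (11); add E.
Step 8: cheapest edge leaving the tree is B-I (14); add I.
MST edges: A-C, A-F, F-G, B-G, D-G, G-H, E-H, B-I; total weight 4+10+4+1+4+8+11+14 = 56.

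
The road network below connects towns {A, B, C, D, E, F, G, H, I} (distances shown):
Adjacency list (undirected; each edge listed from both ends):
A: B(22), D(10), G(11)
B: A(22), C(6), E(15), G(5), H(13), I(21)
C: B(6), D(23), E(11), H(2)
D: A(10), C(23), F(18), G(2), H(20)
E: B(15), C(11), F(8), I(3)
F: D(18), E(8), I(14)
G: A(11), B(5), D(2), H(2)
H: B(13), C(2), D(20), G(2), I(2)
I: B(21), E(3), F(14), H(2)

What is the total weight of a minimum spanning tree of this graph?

Kruskal: consider edges lightest-first.
C H (2): add — endpoints in different components.
D G (2): add — endpoints in different components.
G H (2): add — endpoints in different components.
H I (2): add — endpoints in different components.
E I (3): add — endpoints in different components.
B G (5): add — endpoints in different components.
B C (6): skip — B and C already connected.
E F (8): add — endpoints in different components.
A D (10): add — endpoints in different components.
MST edges: C H, D G, G H, H I, E I, B G, E F, A D; total weight 2+2+2+2+3+5+8+10 = 34.

34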